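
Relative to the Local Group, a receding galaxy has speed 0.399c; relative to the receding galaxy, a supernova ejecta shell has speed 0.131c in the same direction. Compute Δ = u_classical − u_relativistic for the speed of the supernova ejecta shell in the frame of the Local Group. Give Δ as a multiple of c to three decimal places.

Δ = 0.026c

Galilean: u_cl = 0.131 + 0.399 = 0.5300.
Relativistic: u_rel = (0.131 + 0.399) / (1 + 0.131·0.399) = 0.5300/1.0523 = 0.5037.
Δ = 0.5300 − 0.5037 = 0.0263.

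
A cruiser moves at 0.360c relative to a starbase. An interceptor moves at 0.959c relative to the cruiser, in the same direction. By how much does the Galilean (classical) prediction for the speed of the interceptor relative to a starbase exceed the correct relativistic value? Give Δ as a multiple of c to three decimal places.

Galilean: u_cl = 0.959 + 0.360 = 1.3190.
Relativistic: u_rel = (0.959 + 0.360) / (1 + 0.959·0.360) = 1.3190/1.3452 = 0.9805.
Δ = 1.3190 − 0.9805 = 0.3385.
(The classical prediction exceeds c; the relativistic result does not.)

Δ = 0.339c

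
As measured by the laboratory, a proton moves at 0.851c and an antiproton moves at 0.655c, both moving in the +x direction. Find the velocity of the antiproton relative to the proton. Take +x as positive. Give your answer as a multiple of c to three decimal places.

β_A = 0.851, β_B = 0.655.
Transform to A's frame with the inverse velocity-addition law: u' = (u − v)/(1 − uv/c²), taking u = β_B and v = β_A.
u' = (0.655 − 0.851) / (1 − (0.851)(0.655)) = -0.1960/0.4426 = -0.4428.

-0.443c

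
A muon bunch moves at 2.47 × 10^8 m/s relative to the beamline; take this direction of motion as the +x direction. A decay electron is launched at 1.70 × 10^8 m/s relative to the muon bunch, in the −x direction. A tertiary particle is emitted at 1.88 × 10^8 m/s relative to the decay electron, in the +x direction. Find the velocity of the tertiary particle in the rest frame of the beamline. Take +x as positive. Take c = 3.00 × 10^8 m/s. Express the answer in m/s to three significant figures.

Apply u = (u' + v)/(1 + u'v/c²) successively, working outward toward the beamline.
(Dividing each given speed by c = 3.00 × 10^8 m/s to work in units of c.)
Start: velocity of the muon bunch relative to the beamline = 0.8233c.
Compose with the decay electron (u' = -0.567 in the muon bunch frame): u_1 = (-0.567 + 0.823) / (1 + (-0.567)·0.823) = 0.2567/0.5334 = 0.4811.
Compose with the tertiary particle (u' = 0.627 in the decay electron frame): u_2 = (0.627 + 0.481) / (1 + 0.627·0.481) = 1.1078/1.3015 = 0.8512.
So u = 0.8512 × 3.00 × 10^8 m/s.

+2.55 × 10^8 m/s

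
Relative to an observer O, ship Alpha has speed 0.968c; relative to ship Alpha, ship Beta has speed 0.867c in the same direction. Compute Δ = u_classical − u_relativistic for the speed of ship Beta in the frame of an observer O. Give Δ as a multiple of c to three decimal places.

Galilean: u_cl = 0.867 + 0.968 = 1.8350.
Relativistic: u_rel = (0.867 + 0.968) / (1 + 0.867·0.968) = 1.8350/1.8393 = 0.9977.
Δ = 1.8350 − 0.9977 = 0.8373.
(The classical prediction exceeds c; the relativistic result does not.)

Δ = 0.837c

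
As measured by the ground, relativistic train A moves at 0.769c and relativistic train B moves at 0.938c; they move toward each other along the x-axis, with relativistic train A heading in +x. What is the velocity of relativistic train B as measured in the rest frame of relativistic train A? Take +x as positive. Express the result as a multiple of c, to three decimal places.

-0.992c

β_A = 0.769, β_B = -0.938.
Transform to A's frame with the inverse velocity-addition law: u' = (u − v)/(1 − uv/c²), taking u = β_B and v = β_A.
u' = (-0.938 − 0.769) / (1 − (0.769)(-0.938)) = -1.7070/1.7213 = -0.9917.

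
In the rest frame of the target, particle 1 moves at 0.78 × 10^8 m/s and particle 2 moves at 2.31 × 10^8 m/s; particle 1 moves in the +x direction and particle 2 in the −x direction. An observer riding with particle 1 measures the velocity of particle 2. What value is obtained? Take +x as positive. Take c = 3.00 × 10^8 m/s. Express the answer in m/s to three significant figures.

β_A = 0.260, β_B = -0.770 (dividing each by c = 3.00 × 10^8 m/s).
Transform to A's frame with the inverse velocity-addition law: u' = (u − v)/(1 − uv/c²), taking u = β_B and v = β_A.
u' = (-0.770 − 0.260) / (1 − (0.260)(-0.770)) = -1.0300/1.2002 = -0.8582.
u' = -0.8582 × 3.00 × 10^8 m/s.

-2.57 × 10^8 m/s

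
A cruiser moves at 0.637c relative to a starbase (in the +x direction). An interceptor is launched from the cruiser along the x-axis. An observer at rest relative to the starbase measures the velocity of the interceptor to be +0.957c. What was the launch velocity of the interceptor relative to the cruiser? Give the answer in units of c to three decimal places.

Invert the composition law: u' = (u − v)/(1 − uv/c²).
u' = (0.957 − 0.637) / (1 − (0.957)(0.637)) = 0.3200/0.3904 = 0.8197.

+0.820c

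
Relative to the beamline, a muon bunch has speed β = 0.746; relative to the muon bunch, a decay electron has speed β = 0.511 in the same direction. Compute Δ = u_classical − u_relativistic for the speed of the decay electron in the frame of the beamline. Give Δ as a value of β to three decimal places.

Galilean: u_cl = 0.511 + 0.746 = 1.2570.
Relativistic: u_rel = (0.511 + 0.746) / (1 + 0.511·0.746) = 1.2570/1.3812 = 0.9101.
Δ = 1.2570 − 0.9101 = 0.3469.
(The classical prediction exceeds c; the relativistic result does not.)

Δ = 0.347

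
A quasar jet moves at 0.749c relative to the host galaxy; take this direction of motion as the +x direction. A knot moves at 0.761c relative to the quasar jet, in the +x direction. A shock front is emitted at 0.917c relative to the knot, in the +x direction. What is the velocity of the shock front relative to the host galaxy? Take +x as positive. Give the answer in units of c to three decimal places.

0.998c

Apply u = (u' + v)/(1 + u'v/c²) successively, working outward toward the host galaxy.
Start: velocity of the quasar jet relative to the host galaxy = 0.7490c.
Compose with the knot (u' = 0.761 in the quasar jet frame): u_1 = (0.761 + 0.749) / (1 + 0.761·0.749) = 1.5100/1.5700 = 0.9618.
Compose with the shock front (u' = 0.917 in the knot frame): u_2 = (0.917 + 0.962) / (1 + 0.917·0.962) = 1.8788/1.8820 = 0.9983.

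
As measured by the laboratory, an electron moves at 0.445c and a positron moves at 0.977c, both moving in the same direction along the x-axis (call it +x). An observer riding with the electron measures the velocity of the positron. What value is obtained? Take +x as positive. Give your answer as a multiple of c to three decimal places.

β_A = 0.445, β_B = 0.977.
Transform to A's frame with the inverse velocity-addition law: u' = (u − v)/(1 − uv/c²), taking u = β_B and v = β_A.
u' = (0.977 − 0.445) / (1 − (0.445)(0.977)) = 0.5320/0.5652 = 0.9412.

+0.941c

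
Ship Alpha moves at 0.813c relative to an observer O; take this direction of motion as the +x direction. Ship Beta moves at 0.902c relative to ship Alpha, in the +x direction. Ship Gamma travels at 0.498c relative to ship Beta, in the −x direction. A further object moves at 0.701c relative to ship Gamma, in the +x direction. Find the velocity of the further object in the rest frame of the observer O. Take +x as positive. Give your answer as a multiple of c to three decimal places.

Apply u = (u' + v)/(1 + u'v/c²) successively, working outward toward the observer O.
Start: velocity of ship Alpha relative to the observer O = 0.8130c.
Compose with ship Beta (u' = 0.902 in ship Alpha frame): u_1 = (0.902 + 0.813) / (1 + 0.902·0.813) = 1.7150/1.7333 = 0.9894.
Compose with ship Gamma (u' = -0.498 in ship Beta frame): u_2 = (-0.498 + 0.989) / (1 + (-0.498)·0.989) = 0.4914/0.5073 = 0.9688.
Compose with the further object (u' = 0.701 in ship Gamma frame): u_3 = (0.701 + 0.969) / (1 + 0.701·0.969) = 1.6698/1.6791 = 0.9944.

+0.994c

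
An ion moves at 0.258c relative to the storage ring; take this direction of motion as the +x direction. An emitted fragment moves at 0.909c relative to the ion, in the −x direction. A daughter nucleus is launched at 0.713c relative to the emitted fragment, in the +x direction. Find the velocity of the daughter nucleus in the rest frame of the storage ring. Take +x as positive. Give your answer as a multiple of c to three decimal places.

-0.349c

Apply u = (u' + v)/(1 + u'v/c²) successively, working outward toward the storage ring.
Start: velocity of the ion relative to the storage ring = 0.2580c.
Compose with the emitted fragment (u' = -0.909 in the ion frame): u_1 = (-0.909 + 0.258) / (1 + (-0.909)·0.258) = -0.6510/0.7655 = -0.8504.
Compose with the daughter nucleus (u' = 0.713 in the emitted fragment frame): u_2 = (0.713 + (-0.850)) / (1 + 0.713·(-0.850)) = -0.1374/0.3936 = -0.3492.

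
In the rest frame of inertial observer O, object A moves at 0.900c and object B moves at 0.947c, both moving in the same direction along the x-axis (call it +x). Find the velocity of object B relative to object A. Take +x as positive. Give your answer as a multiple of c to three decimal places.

+0.318c

β_A = 0.900, β_B = 0.947.
Transform to A's frame with the inverse velocity-addition law: u' = (u − v)/(1 − uv/c²), taking u = β_B and v = β_A.
u' = (0.947 − 0.900) / (1 − (0.900)(0.947)) = 0.0470/0.1477 = 0.3182.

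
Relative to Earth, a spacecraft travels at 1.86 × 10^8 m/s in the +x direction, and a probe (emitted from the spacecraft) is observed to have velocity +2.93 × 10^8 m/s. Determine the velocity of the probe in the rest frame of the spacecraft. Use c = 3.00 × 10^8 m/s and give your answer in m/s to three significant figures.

v = 0.620c, u = 0.977c.
Invert the composition law: u' = (u − v)/(1 − uv/c²).
u' = (0.977 − 0.620) / (1 − (0.977)(0.620)) = 0.3567/0.3945 = 0.9042.
u' = 0.9042 × 3.00 × 10^8 m/s.

+2.71 × 10^8 m/s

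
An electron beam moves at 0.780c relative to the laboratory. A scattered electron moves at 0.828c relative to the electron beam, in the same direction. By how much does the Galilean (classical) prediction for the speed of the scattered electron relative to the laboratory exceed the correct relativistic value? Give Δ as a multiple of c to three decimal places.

Galilean: u_cl = 0.828 + 0.780 = 1.6080.
Relativistic: u_rel = (0.828 + 0.780) / (1 + 0.828·0.780) = 1.6080/1.6458 = 0.9770.
Δ = 1.6080 − 0.9770 = 0.6310.
(The classical prediction exceeds c; the relativistic result does not.)

Δ = 0.631c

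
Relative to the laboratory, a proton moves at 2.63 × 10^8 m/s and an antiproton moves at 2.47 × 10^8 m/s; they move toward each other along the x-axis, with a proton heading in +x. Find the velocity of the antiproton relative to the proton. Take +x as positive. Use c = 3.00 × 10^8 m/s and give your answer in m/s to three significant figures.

-2.96 × 10^8 m/s

β_A = 0.877, β_B = -0.823 (dividing each by c = 3.00 × 10^8 m/s).
Transform to A's frame with the inverse velocity-addition law: u' = (u − v)/(1 − uv/c²), taking u = β_B and v = β_A.
u' = (-0.823 − 0.877) / (1 − (0.877)(-0.823)) = -1.7000/1.7218 = -0.9873.
u' = -0.9873 × 3.00 × 10^8 m/s.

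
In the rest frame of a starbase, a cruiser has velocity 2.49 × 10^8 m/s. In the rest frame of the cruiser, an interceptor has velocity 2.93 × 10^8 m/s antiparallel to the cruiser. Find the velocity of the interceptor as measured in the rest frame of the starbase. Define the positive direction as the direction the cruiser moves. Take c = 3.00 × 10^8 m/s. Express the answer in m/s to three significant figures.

In units of c (dividing by 3.00 × 10^8 m/s): v = 0.830, u' = -0.977.
u = (u' + v)/(1 + u'v/c²):
u = (-0.977 + 0.830) / (1 + (-0.977)·0.830) = -0.1467/0.1894 = -0.7745
Converting back: u = -0.7745 × 3.00 × 10^8 m/s.

-2.32 × 10^8 m/s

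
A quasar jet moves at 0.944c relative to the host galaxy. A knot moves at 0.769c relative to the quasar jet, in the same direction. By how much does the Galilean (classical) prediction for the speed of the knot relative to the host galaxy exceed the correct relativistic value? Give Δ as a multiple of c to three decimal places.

Galilean: u_cl = 0.769 + 0.944 = 1.7130.
Relativistic: u_rel = (0.769 + 0.944) / (1 + 0.769·0.944) = 1.7130/1.7259 = 0.9925.
Δ = 1.7130 − 0.9925 = 0.7205.
(The classical prediction exceeds c; the relativistic result does not.)

Δ = 0.720c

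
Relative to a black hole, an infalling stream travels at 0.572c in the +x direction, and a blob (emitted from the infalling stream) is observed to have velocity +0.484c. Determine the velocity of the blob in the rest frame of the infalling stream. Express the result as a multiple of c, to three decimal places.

-0.122c

Invert the composition law: u' = (u − v)/(1 − uv/c²).
u' = (0.484 − 0.572) / (1 − (0.484)(0.572)) = -0.0880/0.7232 = -0.1217.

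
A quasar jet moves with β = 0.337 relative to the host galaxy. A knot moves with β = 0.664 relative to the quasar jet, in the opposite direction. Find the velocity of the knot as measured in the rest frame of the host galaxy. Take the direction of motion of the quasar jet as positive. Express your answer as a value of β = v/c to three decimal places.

β = -0.421

With v = 0.337 and u' = -0.664 (in units of c),
u = (u' + v)/(1 + u'v/c²):
u = (-0.664 + 0.337) / (1 + (-0.664)·0.337) = -0.3270/0.7762 = -0.4213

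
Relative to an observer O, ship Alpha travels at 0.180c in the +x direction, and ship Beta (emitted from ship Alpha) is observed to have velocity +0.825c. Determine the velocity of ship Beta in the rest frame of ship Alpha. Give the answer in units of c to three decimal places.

Invert the composition law: u' = (u − v)/(1 − uv/c²).
u' = (0.825 − 0.180) / (1 − (0.825)(0.180)) = 0.6450/0.8515 = 0.7575.

+0.757c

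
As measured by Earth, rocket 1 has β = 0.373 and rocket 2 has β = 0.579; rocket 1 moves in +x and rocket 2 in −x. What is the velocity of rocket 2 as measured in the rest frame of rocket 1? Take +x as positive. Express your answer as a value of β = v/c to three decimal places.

β = -0.783

β_A = 0.373, β_B = -0.579.
Transform to A's frame with the inverse velocity-addition law: u' = (u − v)/(1 − uv/c²), taking u = β_B and v = β_A.
u' = (-0.579 − 0.373) / (1 − (0.373)(-0.579)) = -0.9520/1.2160 = -0.7829.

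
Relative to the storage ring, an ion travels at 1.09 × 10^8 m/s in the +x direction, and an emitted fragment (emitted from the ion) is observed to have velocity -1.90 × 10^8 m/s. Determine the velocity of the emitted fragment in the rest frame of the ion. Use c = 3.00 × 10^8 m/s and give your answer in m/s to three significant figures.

v = 0.363c, u = -0.633c.
Invert the composition law: u' = (u − v)/(1 − uv/c²).
u' = (-0.633 − 0.363) / (1 − (-0.633)(0.363)) = -0.9967/1.2301 = -0.8102.
u' = -0.8102 × 3.00 × 10^8 m/s.

-2.43 × 10^8 m/s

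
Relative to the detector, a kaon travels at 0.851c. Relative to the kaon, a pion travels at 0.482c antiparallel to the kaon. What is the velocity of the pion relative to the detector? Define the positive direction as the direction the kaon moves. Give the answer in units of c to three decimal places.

With v = 0.851 and u' = -0.482 (in units of c),
u = (u' + v)/(1 + u'v/c²):
u = (-0.482 + 0.851) / (1 + (-0.482)·0.851) = 0.3690/0.5898 = 0.6256
(Galilean addition would give +0.369c.)

+0.626c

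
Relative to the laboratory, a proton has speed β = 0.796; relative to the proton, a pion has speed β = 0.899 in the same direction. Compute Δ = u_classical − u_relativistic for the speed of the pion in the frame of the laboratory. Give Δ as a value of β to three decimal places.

Galilean: u_cl = 0.899 + 0.796 = 1.6950.
Relativistic: u_rel = (0.899 + 0.796) / (1 + 0.899·0.796) = 1.6950/1.7156 = 0.9880.
Δ = 1.6950 − 0.9880 = 0.7070.
(The classical prediction exceeds c; the relativistic result does not.)

Δ = 0.707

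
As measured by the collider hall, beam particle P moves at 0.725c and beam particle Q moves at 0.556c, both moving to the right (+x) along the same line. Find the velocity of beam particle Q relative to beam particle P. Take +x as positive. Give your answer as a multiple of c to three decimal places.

β_A = 0.725, β_B = 0.556.
Transform to A's frame with the inverse velocity-addition law: u' = (u − v)/(1 − uv/c²), taking u = β_B and v = β_A.
u' = (0.556 − 0.725) / (1 − (0.725)(0.556)) = -0.1690/0.5969 = -0.2831.

-0.283c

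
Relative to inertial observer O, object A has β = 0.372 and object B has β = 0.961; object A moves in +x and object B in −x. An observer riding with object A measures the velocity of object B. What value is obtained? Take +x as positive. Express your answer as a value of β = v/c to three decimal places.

β = -0.982

β_A = 0.372, β_B = -0.961.
Transform to A's frame with the inverse velocity-addition law: u' = (u − v)/(1 − uv/c²), taking u = β_B and v = β_A.
u' = (-0.961 − 0.372) / (1 − (0.372)(-0.961)) = -1.3330/1.3575 = -0.9820.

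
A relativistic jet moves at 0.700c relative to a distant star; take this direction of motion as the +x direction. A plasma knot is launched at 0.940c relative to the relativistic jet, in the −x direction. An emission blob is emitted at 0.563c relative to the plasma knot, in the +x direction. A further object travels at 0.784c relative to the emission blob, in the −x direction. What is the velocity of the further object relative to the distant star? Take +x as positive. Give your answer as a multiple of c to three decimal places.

-0.859c

Apply u = (u' + v)/(1 + u'v/c²) successively, working outward toward the distant star.
Start: velocity of the relativistic jet relative to the distant star = 0.7000c.
Compose with the plasma knot (u' = -0.940 in the relativistic jet frame): u_1 = (-0.940 + 0.700) / (1 + (-0.940)·0.700) = -0.2400/0.3420 = -0.7018.
Compose with the emission blob (u' = 0.563 in the plasma knot frame): u_2 = (0.563 + (-0.702)) / (1 + 0.563·(-0.702)) = -0.1388/0.6049 = -0.2294.
Compose with the further object (u' = -0.784 in the emission blob frame): u_3 = (-0.784 + (-0.229)) / (1 + (-0.784)·(-0.229)) = -1.0134/1.1798 = -0.8589.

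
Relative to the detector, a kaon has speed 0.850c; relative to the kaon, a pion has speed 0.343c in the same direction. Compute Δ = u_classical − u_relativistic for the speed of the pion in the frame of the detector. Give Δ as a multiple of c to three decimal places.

Δ = 0.269c

Galilean: u_cl = 0.343 + 0.850 = 1.1930.
Relativistic: u_rel = (0.343 + 0.850) / (1 + 0.343·0.850) = 1.1930/1.2915 = 0.9237.
Δ = 1.1930 − 0.9237 = 0.2693.
(The classical prediction exceeds c; the relativistic result does not.)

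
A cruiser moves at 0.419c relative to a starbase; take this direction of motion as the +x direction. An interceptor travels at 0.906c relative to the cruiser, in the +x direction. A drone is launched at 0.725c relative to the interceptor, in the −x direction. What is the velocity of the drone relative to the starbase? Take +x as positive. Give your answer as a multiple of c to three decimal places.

Apply u = (u' + v)/(1 + u'v/c²) successively, working outward toward the starbase.
Start: velocity of the cruiser relative to the starbase = 0.4190c.
Compose with the interceptor (u' = 0.906 in the cruiser frame): u_1 = (0.906 + 0.419) / (1 + 0.906·0.419) = 1.3250/1.3796 = 0.9604.
Compose with the drone (u' = -0.725 in the interceptor frame): u_2 = (-0.725 + 0.960) / (1 + (-0.725)·0.960) = 0.2354/0.3037 = 0.7752.

+0.775c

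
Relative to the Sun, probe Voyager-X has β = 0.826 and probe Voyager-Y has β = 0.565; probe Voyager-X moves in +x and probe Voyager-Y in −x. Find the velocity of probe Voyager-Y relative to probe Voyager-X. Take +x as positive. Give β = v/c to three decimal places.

β = -0.948

β_A = 0.826, β_B = -0.565.
Transform to A's frame with the inverse velocity-addition law: u' = (u − v)/(1 − uv/c²), taking u = β_B and v = β_A.
u' = (-0.565 − 0.826) / (1 − (0.826)(-0.565)) = -1.3910/1.4667 = -0.9484.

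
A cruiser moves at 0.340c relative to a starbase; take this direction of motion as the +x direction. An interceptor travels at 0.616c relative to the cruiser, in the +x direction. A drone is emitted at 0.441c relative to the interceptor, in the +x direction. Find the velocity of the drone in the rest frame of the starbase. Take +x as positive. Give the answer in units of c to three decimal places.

Apply u = (u' + v)/(1 + u'v/c²) successively, working outward toward the starbase.
Start: velocity of the cruiser relative to the starbase = 0.3400c.
Compose with the interceptor (u' = 0.616 in the cruiser frame): u_1 = (0.616 + 0.340) / (1 + 0.616·0.340) = 0.9560/1.2094 = 0.7904.
Compose with the drone (u' = 0.441 in the interceptor frame): u_2 = (0.441 + 0.790) / (1 + 0.441·0.790) = 1.2314/1.3486 = 0.9131.

0.913c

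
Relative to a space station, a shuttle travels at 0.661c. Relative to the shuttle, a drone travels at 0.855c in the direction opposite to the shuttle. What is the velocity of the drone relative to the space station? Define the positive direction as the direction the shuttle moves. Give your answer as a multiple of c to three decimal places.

-0.446c

With v = 0.661 and u' = -0.855 (in units of c),
u = (u' + v)/(1 + u'v/c²):
u = (-0.855 + 0.661) / (1 + (-0.855)·0.661) = -0.1940/0.4348 = -0.4461
(Galilean addition would give -0.194c.)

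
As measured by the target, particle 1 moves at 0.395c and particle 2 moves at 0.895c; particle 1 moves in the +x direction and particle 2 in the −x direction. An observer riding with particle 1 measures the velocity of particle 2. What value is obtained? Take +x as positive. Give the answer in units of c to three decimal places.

-0.953c

β_A = 0.395, β_B = -0.895.
Transform to A's frame with the inverse velocity-addition law: u' = (u − v)/(1 − uv/c²), taking u = β_B and v = β_A.
u' = (-0.895 − 0.395) / (1 − (0.395)(-0.895)) = -1.2900/1.3535 = -0.9531.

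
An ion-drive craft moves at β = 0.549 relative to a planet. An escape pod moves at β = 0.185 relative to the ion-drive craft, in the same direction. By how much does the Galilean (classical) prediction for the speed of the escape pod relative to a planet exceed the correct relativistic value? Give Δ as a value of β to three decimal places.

Δ = 0.068

Galilean: u_cl = 0.185 + 0.549 = 0.7340.
Relativistic: u_rel = (0.185 + 0.549) / (1 + 0.185·0.549) = 0.7340/1.1016 = 0.6663.
Δ = 0.7340 − 0.6663 = 0.0677.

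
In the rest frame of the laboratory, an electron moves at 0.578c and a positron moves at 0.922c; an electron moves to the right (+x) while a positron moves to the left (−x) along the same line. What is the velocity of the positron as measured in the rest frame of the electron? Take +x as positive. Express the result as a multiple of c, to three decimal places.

β_A = 0.578, β_B = -0.922.
Transform to A's frame with the inverse velocity-addition law: u' = (u − v)/(1 − uv/c²), taking u = β_B and v = β_A.
u' = (-0.922 − 0.578) / (1 − (0.578)(-0.922)) = -1.5000/1.5329 = -0.9785.

-0.979c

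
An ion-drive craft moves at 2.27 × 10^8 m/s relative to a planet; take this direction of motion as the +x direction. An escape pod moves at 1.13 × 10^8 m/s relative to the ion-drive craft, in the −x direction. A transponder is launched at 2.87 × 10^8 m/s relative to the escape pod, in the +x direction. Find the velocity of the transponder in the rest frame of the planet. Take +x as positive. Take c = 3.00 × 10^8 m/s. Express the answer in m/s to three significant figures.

+2.96 × 10^8 m/s

Apply u = (u' + v)/(1 + u'v/c²) successively, working outward toward the planet.
(Dividing each given speed by c = 3.00 × 10^8 m/s to work in units of c.)
Start: velocity of the ion-drive craft relative to the planet = 0.7567c.
Compose with the escape pod (u' = -0.377 in the ion-drive craft frame): u_1 = (-0.377 + 0.757) / (1 + (-0.377)·0.757) = 0.3800/0.7150 = 0.5315.
Compose with the transponder (u' = 0.957 in the escape pod frame): u_2 = (0.957 + 0.531) / (1 + 0.957·0.531) = 1.4881/1.5084 = 0.9865.
So u = 0.9865 × 3.00 × 10^8 m/s.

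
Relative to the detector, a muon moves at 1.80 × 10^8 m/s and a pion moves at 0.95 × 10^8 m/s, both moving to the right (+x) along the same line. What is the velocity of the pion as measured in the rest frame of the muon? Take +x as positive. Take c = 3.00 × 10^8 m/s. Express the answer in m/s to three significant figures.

β_A = 0.600, β_B = 0.317 (dividing each by c = 3.00 × 10^8 m/s).
Transform to A's frame with the inverse velocity-addition law: u' = (u − v)/(1 − uv/c²), taking u = β_B and v = β_A.
u' = (0.317 − 0.600) / (1 − (0.600)(0.317)) = -0.2833/0.8100 = -0.3498.
u' = -0.3498 × 3.00 × 10^8 m/s.

-1.05 × 10^8 m/s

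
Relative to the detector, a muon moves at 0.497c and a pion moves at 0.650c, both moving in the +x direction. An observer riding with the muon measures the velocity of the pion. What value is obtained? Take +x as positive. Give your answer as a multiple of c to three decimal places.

+0.226c

β_A = 0.497, β_B = 0.650.
Transform to A's frame with the inverse velocity-addition law: u' = (u − v)/(1 − uv/c²), taking u = β_B and v = β_A.
u' = (0.650 − 0.497) / (1 − (0.497)(0.650)) = 0.1530/0.6770 = 0.2260.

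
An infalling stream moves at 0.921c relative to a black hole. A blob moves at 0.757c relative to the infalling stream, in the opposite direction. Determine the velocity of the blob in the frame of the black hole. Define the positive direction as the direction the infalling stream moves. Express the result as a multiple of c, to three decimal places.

With v = 0.921 and u' = -0.757 (in units of c),
u = (u' + v)/(1 + u'v/c²):
u = (-0.757 + 0.921) / (1 + (-0.757)·0.921) = 0.1640/0.3028 = 0.5416
(Galilean addition would give +0.164c.)

+0.542c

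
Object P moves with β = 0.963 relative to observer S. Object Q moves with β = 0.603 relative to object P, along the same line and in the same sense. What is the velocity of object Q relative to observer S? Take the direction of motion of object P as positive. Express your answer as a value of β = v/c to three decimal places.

β = 0.991

With v = 0.963 and u' = 0.603 (in units of c),
u = (u' + v)/(1 + u'v/c²):
u = (0.603 + 0.963) / (1 + 0.603·0.963) = 1.5660/1.5807 = 0.9907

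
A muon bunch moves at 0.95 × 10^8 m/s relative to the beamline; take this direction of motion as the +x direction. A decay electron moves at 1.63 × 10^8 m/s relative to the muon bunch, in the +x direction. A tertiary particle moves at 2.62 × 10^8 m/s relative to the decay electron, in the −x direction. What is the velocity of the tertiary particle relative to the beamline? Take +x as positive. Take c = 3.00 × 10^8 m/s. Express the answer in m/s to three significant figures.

-1.17 × 10^8 m/s

Apply u = (u' + v)/(1 + u'v/c²) successively, working outward toward the beamline.
(Dividing each given speed by c = 3.00 × 10^8 m/s to work in units of c.)
Start: velocity of the muon bunch relative to the beamline = 0.3167c.
Compose with the decay electron (u' = 0.543 in the muon bunch frame): u_1 = (0.543 + 0.317) / (1 + 0.543·0.317) = 0.8600/1.1721 = 0.7338.
Compose with the tertiary particle (u' = -0.873 in the decay electron frame): u_2 = (-0.873 + 0.734) / (1 + (-0.873)·0.734) = -0.1396/0.3592 = -0.3886.
So u = -0.3886 × 3.00 × 10^8 m/s.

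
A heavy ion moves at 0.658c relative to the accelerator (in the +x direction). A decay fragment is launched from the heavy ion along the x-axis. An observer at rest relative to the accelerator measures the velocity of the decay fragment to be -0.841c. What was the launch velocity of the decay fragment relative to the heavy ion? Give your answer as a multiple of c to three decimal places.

-0.965c

Invert the composition law: u' = (u − v)/(1 − uv/c²).
u' = (-0.841 − 0.658) / (1 − (-0.841)(0.658)) = -1.4990/1.5534 = -0.9650.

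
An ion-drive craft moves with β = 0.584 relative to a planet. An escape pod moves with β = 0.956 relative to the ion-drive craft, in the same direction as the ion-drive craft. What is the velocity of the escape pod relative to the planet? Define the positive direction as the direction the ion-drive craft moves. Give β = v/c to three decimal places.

β = 0.988

With v = 0.584 and u' = 0.956 (in units of c),
u = (u' + v)/(1 + u'v/c²):
u = (0.956 + 0.584) / (1 + 0.956·0.584) = 1.5400/1.5583 = 0.9883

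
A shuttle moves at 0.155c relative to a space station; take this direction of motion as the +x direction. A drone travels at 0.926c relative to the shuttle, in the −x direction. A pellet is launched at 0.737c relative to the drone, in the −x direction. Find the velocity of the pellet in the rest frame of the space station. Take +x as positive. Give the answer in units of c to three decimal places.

Apply u = (u' + v)/(1 + u'v/c²) successively, working outward toward the space station.
Start: velocity of the shuttle relative to the space station = 0.1550c.
Compose with the drone (u' = -0.926 in the shuttle frame): u_1 = (-0.926 + 0.155) / (1 + (-0.926)·0.155) = -0.7710/0.8565 = -0.9002.
Compose with the pellet (u' = -0.737 in the drone frame): u_2 = (-0.737 + (-0.900)) / (1 + (-0.737)·(-0.900)) = -1.6372/1.6635 = -0.9842.

-0.984c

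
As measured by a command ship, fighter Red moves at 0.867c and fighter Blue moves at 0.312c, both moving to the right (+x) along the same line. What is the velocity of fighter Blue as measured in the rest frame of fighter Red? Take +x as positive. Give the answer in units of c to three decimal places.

β_A = 0.867, β_B = 0.312.
Transform to A's frame with the inverse velocity-addition law: u' = (u − v)/(1 − uv/c²), taking u = β_B and v = β_A.
u' = (0.312 − 0.867) / (1 − (0.867)(0.312)) = -0.5550/0.7295 = -0.7608.

-0.761c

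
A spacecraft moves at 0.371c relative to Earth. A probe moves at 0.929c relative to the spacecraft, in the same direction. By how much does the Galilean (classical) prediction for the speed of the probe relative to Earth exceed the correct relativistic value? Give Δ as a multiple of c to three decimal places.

Galilean: u_cl = 0.929 + 0.371 = 1.3000.
Relativistic: u_rel = (0.929 + 0.371) / (1 + 0.929·0.371) = 1.3000/1.3447 = 0.9668.
Δ = 1.3000 − 0.9668 = 0.3332.
(The classical prediction exceeds c; the relativistic result does not.)

Δ = 0.333c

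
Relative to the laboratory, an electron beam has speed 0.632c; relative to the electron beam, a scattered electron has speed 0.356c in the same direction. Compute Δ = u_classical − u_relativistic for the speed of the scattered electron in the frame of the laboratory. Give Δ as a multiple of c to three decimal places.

Δ = 0.181c

Galilean: u_cl = 0.356 + 0.632 = 0.9880.
Relativistic: u_rel = (0.356 + 0.632) / (1 + 0.356·0.632) = 0.9880/1.2250 = 0.8065.
Δ = 0.9880 − 0.8065 = 0.1815.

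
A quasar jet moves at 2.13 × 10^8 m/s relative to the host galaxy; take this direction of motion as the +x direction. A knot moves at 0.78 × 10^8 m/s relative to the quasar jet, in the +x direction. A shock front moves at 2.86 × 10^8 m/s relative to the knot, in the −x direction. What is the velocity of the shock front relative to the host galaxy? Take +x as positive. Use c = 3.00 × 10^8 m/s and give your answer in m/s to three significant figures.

-1.84 × 10^8 m/s

Apply u = (u' + v)/(1 + u'v/c²) successively, working outward toward the host galaxy.
(Dividing each given speed by c = 3.00 × 10^8 m/s to work in units of c.)
Start: velocity of the quasar jet relative to the host galaxy = 0.7100c.
Compose with the knot (u' = 0.260 in the quasar jet frame): u_1 = (0.260 + 0.710) / (1 + 0.260·0.710) = 0.9700/1.1846 = 0.8188.
Compose with the shock front (u' = -0.953 in the knot frame): u_2 = (-0.953 + 0.819) / (1 + (-0.953)·0.819) = -0.1345/0.2194 = -0.6131.
So u = -0.6131 × 3.00 × 10^8 m/s.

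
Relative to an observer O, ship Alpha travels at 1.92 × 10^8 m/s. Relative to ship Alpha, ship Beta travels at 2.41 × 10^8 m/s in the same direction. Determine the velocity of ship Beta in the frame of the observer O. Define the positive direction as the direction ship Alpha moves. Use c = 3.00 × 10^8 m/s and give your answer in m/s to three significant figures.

2.86 × 10^8 m/s

In units of c (dividing by 3.00 × 10^8 m/s): v = 0.640, u' = 0.803.
u = (u' + v)/(1 + u'v/c²):
u = (0.803 + 0.640) / (1 + 0.803·0.640) = 1.4433/1.5141 = 0.9532
Converting back: u = 0.9532 × 3.00 × 10^8 m/s.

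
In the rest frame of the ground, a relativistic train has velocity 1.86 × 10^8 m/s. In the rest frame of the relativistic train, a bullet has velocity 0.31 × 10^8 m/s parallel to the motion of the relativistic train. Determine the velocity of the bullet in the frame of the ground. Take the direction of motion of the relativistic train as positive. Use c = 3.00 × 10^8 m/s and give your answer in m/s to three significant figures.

2.04 × 10^8 m/s

In units of c (dividing by 3.00 × 10^8 m/s): v = 0.620, u' = 0.103.
u = (u' + v)/(1 + u'v/c²):
u = (0.103 + 0.620) / (1 + 0.103·0.620) = 0.7233/1.0641 = 0.6798
Converting back: u = 0.6798 × 3.00 × 10^8 m/s.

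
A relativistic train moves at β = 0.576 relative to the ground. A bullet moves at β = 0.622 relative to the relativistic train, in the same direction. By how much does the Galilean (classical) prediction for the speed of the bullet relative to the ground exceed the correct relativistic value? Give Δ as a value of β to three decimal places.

Galilean: u_cl = 0.622 + 0.576 = 1.1980.
Relativistic: u_rel = (0.622 + 0.576) / (1 + 0.622·0.576) = 1.1980/1.3583 = 0.8820.
Δ = 1.1980 − 0.8820 = 0.3160.
(The classical prediction exceeds c; the relativistic result does not.)

Δ = 0.316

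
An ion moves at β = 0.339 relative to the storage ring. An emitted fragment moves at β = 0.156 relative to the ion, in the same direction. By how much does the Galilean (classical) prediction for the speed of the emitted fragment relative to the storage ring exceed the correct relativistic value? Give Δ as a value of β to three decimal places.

Δ = 0.025

Galilean: u_cl = 0.156 + 0.339 = 0.4950.
Relativistic: u_rel = (0.156 + 0.339) / (1 + 0.156·0.339) = 0.4950/1.0529 = 0.4701.
Δ = 0.4950 − 0.4701 = 0.0249.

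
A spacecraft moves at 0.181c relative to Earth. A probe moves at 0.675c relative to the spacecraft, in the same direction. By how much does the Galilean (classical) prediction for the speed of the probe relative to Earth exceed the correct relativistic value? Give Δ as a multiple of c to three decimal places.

Galilean: u_cl = 0.675 + 0.181 = 0.8560.
Relativistic: u_rel = (0.675 + 0.181) / (1 + 0.675·0.181) = 0.8560/1.1222 = 0.7628.
Δ = 0.8560 − 0.7628 = 0.0932.

Δ = 0.093c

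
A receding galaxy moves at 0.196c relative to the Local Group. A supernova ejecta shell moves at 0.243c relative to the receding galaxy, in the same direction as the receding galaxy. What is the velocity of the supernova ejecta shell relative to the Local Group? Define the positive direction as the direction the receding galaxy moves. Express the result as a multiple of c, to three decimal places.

With v = 0.196 and u' = 0.243 (in units of c),
u = (u' + v)/(1 + u'v/c²):
u = (0.243 + 0.196) / (1 + 0.243·0.196) = 0.4390/1.0476 = 0.4190

0.419c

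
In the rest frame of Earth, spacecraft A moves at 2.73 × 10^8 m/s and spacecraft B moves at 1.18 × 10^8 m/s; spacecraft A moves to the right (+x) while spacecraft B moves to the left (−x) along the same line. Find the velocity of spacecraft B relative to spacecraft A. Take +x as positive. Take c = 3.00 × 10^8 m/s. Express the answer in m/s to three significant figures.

-2.88 × 10^8 m/s

β_A = 0.910, β_B = -0.393 (dividing each by c = 3.00 × 10^8 m/s).
Transform to A's frame with the inverse velocity-addition law: u' = (u − v)/(1 − uv/c²), taking u = β_B and v = β_A.
u' = (-0.393 − 0.910) / (1 − (0.910)(-0.393)) = -1.3033/1.3579 = -0.9598.
u' = -0.9598 × 3.00 × 10^8 m/s.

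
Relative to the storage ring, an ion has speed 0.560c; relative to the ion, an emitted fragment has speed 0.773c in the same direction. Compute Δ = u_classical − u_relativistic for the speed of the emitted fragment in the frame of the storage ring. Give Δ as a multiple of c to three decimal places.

Δ = 0.403c

Galilean: u_cl = 0.773 + 0.560 = 1.3330.
Relativistic: u_rel = (0.773 + 0.560) / (1 + 0.773·0.560) = 1.3330/1.4329 = 0.9303.
Δ = 1.3330 − 0.9303 = 0.4027.
(The classical prediction exceeds c; the relativistic result does not.)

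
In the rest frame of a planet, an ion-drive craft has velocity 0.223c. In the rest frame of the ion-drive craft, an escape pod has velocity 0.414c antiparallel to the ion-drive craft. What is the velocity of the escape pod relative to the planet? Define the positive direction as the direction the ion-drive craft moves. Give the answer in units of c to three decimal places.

-0.210c

With v = 0.223 and u' = -0.414 (in units of c),
u = (u' + v)/(1 + u'v/c²):
u = (-0.414 + 0.223) / (1 + (-0.414)·0.223) = -0.1910/0.9077 = -0.2104
(Galilean addition would give -0.191c.)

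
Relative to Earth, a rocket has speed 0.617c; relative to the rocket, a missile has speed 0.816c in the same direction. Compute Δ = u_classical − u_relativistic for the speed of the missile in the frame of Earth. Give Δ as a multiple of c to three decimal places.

Galilean: u_cl = 0.816 + 0.617 = 1.4330.
Relativistic: u_rel = (0.816 + 0.617) / (1 + 0.816·0.617) = 1.4330/1.5035 = 0.9531.
Δ = 1.4330 − 0.9531 = 0.4799.
(The classical prediction exceeds c; the relativistic result does not.)

Δ = 0.480c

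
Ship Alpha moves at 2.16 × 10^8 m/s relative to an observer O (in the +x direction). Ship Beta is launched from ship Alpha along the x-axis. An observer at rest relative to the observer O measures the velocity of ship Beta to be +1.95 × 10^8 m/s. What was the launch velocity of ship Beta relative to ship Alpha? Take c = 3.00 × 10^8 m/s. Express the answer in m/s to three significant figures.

v = 0.720c, u = 0.650c.
Invert the composition law: u' = (u − v)/(1 − uv/c²).
u' = (0.650 − 0.720) / (1 − (0.650)(0.720)) = -0.0700/0.5320 = -0.1316.
u' = -0.1316 × 3.00 × 10^8 m/s.

-3.95 × 10^7 m/s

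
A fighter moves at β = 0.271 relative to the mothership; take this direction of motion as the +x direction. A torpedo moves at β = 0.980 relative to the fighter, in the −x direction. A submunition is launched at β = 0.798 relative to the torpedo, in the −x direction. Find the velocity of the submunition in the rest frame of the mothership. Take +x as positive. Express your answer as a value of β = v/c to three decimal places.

β = -0.996

Apply u = (u' + v)/(1 + u'v/c²) successively, working outward toward the mothership.
Start: velocity of the fighter relative to the mothership = 0.2710c.
Compose with the torpedo (u' = -0.980 in the fighter frame): u_1 = (-0.980 + 0.271) / (1 + (-0.980)·0.271) = -0.7090/0.7344 = -0.9654.
Compose with the submunition (u' = -0.798 in the torpedo frame): u_2 = (-0.798 + (-0.965)) / (1 + (-0.798)·(-0.965)) = -1.7634/1.7704 = -0.9961.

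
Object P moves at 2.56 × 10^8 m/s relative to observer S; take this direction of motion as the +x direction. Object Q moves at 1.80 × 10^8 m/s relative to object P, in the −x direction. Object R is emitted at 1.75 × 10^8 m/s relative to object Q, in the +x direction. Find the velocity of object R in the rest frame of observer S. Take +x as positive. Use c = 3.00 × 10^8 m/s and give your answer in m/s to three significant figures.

Apply u = (u' + v)/(1 + u'v/c²) successively, working outward toward observer S.
(Dividing each given speed by c = 3.00 × 10^8 m/s to work in units of c.)
Start: velocity of object P relative to observer S = 0.8533c.
Compose with object Q (u' = -0.600 in object P frame): u_1 = (-0.600 + 0.853) / (1 + (-0.600)·0.853) = 0.2533/0.4880 = 0.5191.
Compose with object R (u' = 0.583 in object Q frame): u_2 = (0.583 + 0.519) / (1 + 0.583·0.519) = 1.1025/1.3028 = 0.8462.
So u = 0.8462 × 3.00 × 10^8 m/s.

+2.54 × 10^8 m/s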